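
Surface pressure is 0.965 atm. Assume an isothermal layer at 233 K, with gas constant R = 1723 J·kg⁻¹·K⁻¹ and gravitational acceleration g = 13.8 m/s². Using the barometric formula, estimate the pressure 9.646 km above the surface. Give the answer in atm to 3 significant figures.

P ≈ 0.693 atm

Scale height: H = RT/g = 1723 × 233 / 13.8 = 29091 m.
Barometric formula: P = P₀ exp(−z/H).
z/H = 9646.0/29091 = 0.33158; exp(−0.33158) = 0.71779.
P = 0.965 × 0.71779 = 0.69267 atm.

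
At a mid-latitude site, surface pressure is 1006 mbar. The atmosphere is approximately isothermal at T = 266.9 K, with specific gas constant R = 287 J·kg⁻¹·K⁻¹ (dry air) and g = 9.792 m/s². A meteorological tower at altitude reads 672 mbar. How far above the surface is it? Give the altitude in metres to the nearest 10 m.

Scale height: H = RT/g = 287 × 266.9 / 9.792 = 7822.7 m.
Invert the barometric formula: z = H ln(P₀/P).
P₀/P = 1006/672 = 1.4970; ln(1.4970) = 0.40346.
z = 7822.7 × 0.40346 = 3156.1 m.

z ≈ 3160 m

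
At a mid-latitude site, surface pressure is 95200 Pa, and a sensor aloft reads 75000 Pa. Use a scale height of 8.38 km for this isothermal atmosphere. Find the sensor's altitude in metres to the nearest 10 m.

z ≈ 2000 m

Invert the barometric formula: z = H ln(P₀/P).
P₀/P = 95200/75000 = 1.2693; ln(1.2693) = 0.23847.
z = 8380.0 × 0.23847 = 1998.4 m.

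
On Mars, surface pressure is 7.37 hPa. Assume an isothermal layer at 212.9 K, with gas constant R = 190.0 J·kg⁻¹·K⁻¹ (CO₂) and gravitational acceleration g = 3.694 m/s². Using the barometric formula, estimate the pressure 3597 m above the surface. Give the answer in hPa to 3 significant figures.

P ≈ 5.31 hPa

Scale height: H = RT/g = 190.0 × 212.9 / 3.694 = 10950 m.
Barometric formula: P = P₀ exp(−z/H).
z/H = 3597.0/10950 = 0.32849; exp(−0.32849) = 0.72001.
P = 7.37 × 0.72001 = 5.3065 hPa.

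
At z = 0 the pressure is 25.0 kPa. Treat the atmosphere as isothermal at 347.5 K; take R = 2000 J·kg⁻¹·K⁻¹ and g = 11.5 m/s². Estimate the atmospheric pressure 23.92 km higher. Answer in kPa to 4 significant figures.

P ≈ 16.83 kPa

Scale height: H = RT/g = 2000 × 347.5 / 11.5 = 60435 m.
Barometric formula: P = P₀ exp(−z/H).
z/H = 23920/60435 = 0.39580; exp(−0.39580) = 0.67314.
P = 25.0 × 0.67314 = 16.828 kPa.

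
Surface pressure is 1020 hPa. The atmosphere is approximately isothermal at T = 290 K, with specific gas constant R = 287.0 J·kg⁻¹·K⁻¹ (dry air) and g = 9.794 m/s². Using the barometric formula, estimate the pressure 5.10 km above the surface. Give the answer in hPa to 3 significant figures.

Scale height: H = RT/g = 287.0 × 290 / 9.794 = 8498.1 m.
Barometric formula: P = P₀ exp(−z/H).
z/H = 5100.0/8498.1 = 0.60013; exp(−0.60013) = 0.54874.
P = 1020 × 0.54874 = 559.71 hPa.

P ≈ 560 hPa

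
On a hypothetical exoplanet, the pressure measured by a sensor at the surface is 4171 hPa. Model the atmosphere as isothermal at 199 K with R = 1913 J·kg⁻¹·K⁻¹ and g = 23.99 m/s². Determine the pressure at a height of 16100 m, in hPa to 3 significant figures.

Scale height: H = RT/g = 1913 × 199 / 23.99 = 15869 m.
Barometric formula: P = P₀ exp(−z/H).
z/H = 16100/15869 = 1.0146; exp(−1.0146) = 0.36255.
P = 4171 × 0.36255 = 1512.2 hPa.

P ≈ 1510 hPa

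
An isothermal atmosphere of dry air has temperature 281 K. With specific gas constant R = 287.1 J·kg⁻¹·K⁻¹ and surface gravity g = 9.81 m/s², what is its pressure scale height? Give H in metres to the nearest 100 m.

H ≈ 8200 m

The scale height of an isothermal atmosphere is H = RT/g.
H = 287.1 × 281 / 9.81 = 80675/9.81 = 8223.8 m.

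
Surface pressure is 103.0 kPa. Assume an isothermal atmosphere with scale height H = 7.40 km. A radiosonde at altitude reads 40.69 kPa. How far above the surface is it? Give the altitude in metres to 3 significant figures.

z ≈ 6870 m

Invert the barometric formula: z = H ln(P₀/P).
P₀/P = 103.0/40.69 = 2.5313; ln(2.5313) = 0.92873.
z = 7400.0 × 0.92873 = 6872.6 m.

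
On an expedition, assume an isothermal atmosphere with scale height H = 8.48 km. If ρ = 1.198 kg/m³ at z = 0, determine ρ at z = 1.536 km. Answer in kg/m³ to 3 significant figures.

In an isothermal atmosphere, density decays like pressure: ρ = ρ₀ exp(−z/H).
z/H = 1536.0/8480.0 = 0.18113; exp(−0.18113) = 0.83433.
ρ = 1.198 × 0.83433 = 0.99953 kg/m³.

ρ ≈ 1.00 kg/m³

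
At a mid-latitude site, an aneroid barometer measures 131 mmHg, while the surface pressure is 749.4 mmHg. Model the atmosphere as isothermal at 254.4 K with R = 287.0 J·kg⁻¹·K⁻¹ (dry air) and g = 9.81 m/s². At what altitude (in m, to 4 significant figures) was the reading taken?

Scale height: H = RT/g = 287.0 × 254.4 / 9.81 = 7442.7 m.
Invert the barometric formula: z = H ln(P₀/P).
P₀/P = 749.4/131 = 5.7206; ln(5.7206) = 1.7441.
z = 7442.7 × 1.7441 = 12981 m.

z ≈ 12980 m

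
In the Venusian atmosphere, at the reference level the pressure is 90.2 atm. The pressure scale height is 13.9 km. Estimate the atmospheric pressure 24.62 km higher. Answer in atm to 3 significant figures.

Barometric formula: P = P₀ exp(−z/H).
z/H = 24620/13900 = 1.7712; exp(−1.7712) = 0.17013.
P = 90.2 × 0.17013 = 15.346 atm.

P ≈ 15.3 atm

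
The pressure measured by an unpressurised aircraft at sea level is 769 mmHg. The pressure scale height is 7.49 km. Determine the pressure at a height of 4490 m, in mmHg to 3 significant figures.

P ≈ 422 mmHg

Barometric formula: P = P₀ exp(−z/H).
z/H = 4490.0/7490.0 = 0.59947; exp(−0.59947) = 0.54910.
P = 769 × 0.54910 = 422.26 mmHg.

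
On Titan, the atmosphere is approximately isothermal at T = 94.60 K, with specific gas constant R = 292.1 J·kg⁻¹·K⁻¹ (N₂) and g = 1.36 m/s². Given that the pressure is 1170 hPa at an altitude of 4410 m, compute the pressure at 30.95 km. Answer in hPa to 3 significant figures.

P ≈ 317 hPa

Scale height: H = RT/g = 292.1 × 94.60 / 1.36 = 20318 m.
Between two levels, P₂ = P₁ exp(−Δz/H) with Δz = z₂ − z₁.
Δz = 30950 − 4410.0 = 26540 m; Δz/H = 26540/20318 = 1.3062.
P₂ = 1170 × exp(−1.3062) = 1170 × 0.27085 = 316.89 hPa.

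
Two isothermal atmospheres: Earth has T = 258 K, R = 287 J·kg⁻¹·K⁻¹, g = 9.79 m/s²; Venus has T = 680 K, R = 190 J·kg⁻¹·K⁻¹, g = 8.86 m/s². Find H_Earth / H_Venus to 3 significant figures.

H = RT/g for each body.
H_Earth = 287 × 258 / 9.79 = 7563.4 m.
H_Venus = 190 × 680 / 8.86 = 14582 m.
H_Earth/H_Venus = 7563.4/14582 = 0.51868.

H_Earth/H_Venus ≈ 0.519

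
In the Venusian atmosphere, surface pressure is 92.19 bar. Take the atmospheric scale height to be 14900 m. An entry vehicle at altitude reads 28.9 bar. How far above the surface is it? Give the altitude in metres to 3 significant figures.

z ≈ 17300 m

Invert the barometric formula: z = H ln(P₀/P).
P₀/P = 92.19/28.9 = 3.1900; ln(3.1900) = 1.1600.
z = 14900 × 1.1600 = 17284 m.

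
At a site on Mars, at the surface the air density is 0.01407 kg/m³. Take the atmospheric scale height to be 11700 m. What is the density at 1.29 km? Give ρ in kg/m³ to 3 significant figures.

In an isothermal atmosphere, density decays like pressure: ρ = ρ₀ exp(−z/H).
z/H = 1290.0/11700 = 0.11026; exp(−0.11026) = 0.89560.
ρ = 0.01407 × 0.89560 = 0.012601 kg/m³.

ρ ≈ 0.0126 kg/m³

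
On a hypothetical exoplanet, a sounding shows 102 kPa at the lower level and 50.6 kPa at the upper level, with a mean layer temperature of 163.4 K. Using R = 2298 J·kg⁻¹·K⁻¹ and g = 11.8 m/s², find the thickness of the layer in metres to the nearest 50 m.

Hypsometric equation: Δz = (R T̄/g) ln(P₁/P₂).
R T̄/g = 2298 × 163.4 / 11.8 = 31821 m.
ln(102/50.6) = ln(2.0158) = 0.70102.
Δz = 31821 × 0.70102 = 22307 m.

Δz ≈ 22300 m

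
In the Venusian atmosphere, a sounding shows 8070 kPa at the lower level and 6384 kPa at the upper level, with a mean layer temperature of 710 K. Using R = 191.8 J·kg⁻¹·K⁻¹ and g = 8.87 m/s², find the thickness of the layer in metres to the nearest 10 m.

Δz ≈ 3600 m

Hypsometric equation: Δz = (R T̄/g) ln(P₁/P₂).
R T̄/g = 191.8 × 710 / 8.87 = 15353 m.
ln(8070/6384) = ln(1.2641) = 0.23436.
Δz = 15353 × 0.23436 = 3598.1 m.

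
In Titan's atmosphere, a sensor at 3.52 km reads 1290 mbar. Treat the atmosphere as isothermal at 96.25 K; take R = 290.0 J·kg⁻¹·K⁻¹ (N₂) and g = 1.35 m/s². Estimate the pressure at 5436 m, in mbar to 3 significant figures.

Scale height: H = RT/g = 290.0 × 96.25 / 1.35 = 20676 m.
Between two levels, P₂ = P₁ exp(−Δz/H) with Δz = z₂ − z₁.
Δz = 5436.0 − 3520.0 = 1916.0 m; Δz/H = 1916.0/20676 = 0.092668.
P₂ = 1290 × exp(−0.092668) = 1290 × 0.91150 = 1175.8 mbar.

P ≈ 1180 mbar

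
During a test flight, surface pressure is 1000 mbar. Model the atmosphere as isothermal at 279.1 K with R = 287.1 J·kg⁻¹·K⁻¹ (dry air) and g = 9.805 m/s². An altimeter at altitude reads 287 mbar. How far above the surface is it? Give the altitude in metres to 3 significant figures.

z ≈ 10200 m

Scale height: H = RT/g = 287.1 × 279.1 / 9.805 = 8172.3 m.
Invert the barometric formula: z = H ln(P₀/P).
P₀/P = 1000/287 = 3.4843; ln(3.4843) = 1.2483.
z = 8172.3 × 1.2483 = 10201 m.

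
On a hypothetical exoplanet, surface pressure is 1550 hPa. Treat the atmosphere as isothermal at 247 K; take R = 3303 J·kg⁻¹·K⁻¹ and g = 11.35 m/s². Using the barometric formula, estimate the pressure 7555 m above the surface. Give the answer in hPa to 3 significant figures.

Scale height: H = RT/g = 3303 × 247 / 11.35 = 71880 m.
Barometric formula: P = P₀ exp(−z/H).
z/H = 7555.0/71880 = 0.10511; exp(−0.10511) = 0.90023.
P = 1550 × 0.90023 = 1395.4 hPa.

P ≈ 1400 hPa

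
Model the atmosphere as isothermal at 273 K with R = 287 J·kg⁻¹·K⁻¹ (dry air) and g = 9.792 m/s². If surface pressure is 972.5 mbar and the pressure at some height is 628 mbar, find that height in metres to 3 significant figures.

z ≈ 3500 m

Scale height: H = RT/g = 287 × 273 / 9.792 = 8001.5 m.
Invert the barometric formula: z = H ln(P₀/P).
P₀/P = 972.5/628 = 1.5486; ln(1.5486) = 0.43735.
z = 8001.5 × 0.43735 = 3499.5 m.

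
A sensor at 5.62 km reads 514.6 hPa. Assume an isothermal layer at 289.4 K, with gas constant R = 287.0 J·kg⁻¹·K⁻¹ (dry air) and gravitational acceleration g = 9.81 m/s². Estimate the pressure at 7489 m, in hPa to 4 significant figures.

Scale height: H = RT/g = 287.0 × 289.4 / 9.81 = 8466.6 m.
Between two levels, P₂ = P₁ exp(−Δz/H) with Δz = z₂ − z₁.
Δz = 7489.0 − 5620.0 = 1869.0 m; Δz/H = 1869.0/8466.6 = 0.22075.
P₂ = 514.6 × exp(−0.22075) = 514.6 × 0.80192 = 412.67 hPa.

P ≈ 412.7 hPa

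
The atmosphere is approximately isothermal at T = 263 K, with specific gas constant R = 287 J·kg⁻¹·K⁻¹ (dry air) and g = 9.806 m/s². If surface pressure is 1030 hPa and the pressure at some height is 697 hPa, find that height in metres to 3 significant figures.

Scale height: H = RT/g = 287 × 263 / 9.806 = 7697.4 m.
Invert the barometric formula: z = H ln(P₀/P).
P₀/P = 1030/697 = 1.4778; ln(1.4778) = 0.39055.
z = 7697.4 × 0.39055 = 3006.2 m.

z ≈ 3010 m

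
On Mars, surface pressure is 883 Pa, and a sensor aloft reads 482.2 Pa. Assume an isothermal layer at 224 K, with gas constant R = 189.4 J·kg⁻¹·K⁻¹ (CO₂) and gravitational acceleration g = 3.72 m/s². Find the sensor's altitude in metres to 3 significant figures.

z ≈ 6900 m

Scale height: H = RT/g = 189.4 × 224 / 3.72 = 11405 m.
Invert the barometric formula: z = H ln(P₀/P).
P₀/P = 883/482.2 = 1.8312; ln(1.8312) = 0.60497.
z = 11405 × 0.60497 = 6899.7 m.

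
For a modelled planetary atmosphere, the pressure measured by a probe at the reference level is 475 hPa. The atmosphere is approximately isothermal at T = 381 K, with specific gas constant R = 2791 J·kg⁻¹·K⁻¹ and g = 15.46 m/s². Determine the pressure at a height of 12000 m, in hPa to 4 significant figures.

Scale height: H = RT/g = 2791 × 381 / 15.46 = 68782 m.
Barometric formula: P = P₀ exp(−z/H).
z/H = 12000/68782 = 0.17446; exp(−0.17446) = 0.83991.
P = 475 × 0.83991 = 398.96 hPa.

P ≈ 399.0 hPa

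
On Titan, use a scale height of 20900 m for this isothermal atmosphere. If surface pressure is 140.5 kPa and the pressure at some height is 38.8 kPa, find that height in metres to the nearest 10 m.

z ≈ 26890 m

Invert the barometric formula: z = H ln(P₀/P).
P₀/P = 140.5/38.8 = 3.6211; ln(3.6211) = 1.2868.
z = 20900 × 1.2868 = 26894 m.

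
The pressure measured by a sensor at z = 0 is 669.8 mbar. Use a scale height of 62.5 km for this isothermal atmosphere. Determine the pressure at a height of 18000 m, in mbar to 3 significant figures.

Barometric formula: P = P₀ exp(−z/H).
z/H = 18000/62500 = 0.28800; exp(−0.28800) = 0.74976.
P = 669.8 × 0.74976 = 502.19 mbar.

P ≈ 502 mbar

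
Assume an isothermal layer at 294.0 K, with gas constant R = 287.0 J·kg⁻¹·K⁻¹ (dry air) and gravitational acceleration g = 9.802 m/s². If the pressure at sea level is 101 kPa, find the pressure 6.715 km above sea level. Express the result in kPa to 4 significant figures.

Scale height: H = RT/g = 287.0 × 294.0 / 9.802 = 8608.2 m.
Barometric formula: P = P₀ exp(−z/H).
z/H = 6715.0/8608.2 = 0.78007; exp(−0.78007) = 0.45837.
P = 101 × 0.45837 = 46.295 kPa.

P ≈ 46.30 kPa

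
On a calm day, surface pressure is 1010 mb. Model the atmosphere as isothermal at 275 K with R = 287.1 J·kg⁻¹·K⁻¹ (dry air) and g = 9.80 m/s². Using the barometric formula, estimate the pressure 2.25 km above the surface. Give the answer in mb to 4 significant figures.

Scale height: H = RT/g = 287.1 × 275 / 9.80 = 8056.4 m.
Barometric formula: P = P₀ exp(−z/H).
z/H = 2250.0/8056.4 = 0.27928; exp(−0.27928) = 0.75633.
P = 1010 × 0.75633 = 763.89 mb.

P ≈ 763.9 mb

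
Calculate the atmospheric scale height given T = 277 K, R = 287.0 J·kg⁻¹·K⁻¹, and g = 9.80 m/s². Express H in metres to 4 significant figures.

The scale height of an isothermal atmosphere is H = RT/g.
H = 287.0 × 277 / 9.80 = 79499/9.80 = 8112.1 m.

H ≈ 8112 m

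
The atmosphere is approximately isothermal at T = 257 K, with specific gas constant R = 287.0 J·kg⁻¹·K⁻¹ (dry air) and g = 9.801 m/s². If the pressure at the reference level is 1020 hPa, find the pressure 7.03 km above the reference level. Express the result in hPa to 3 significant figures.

P ≈ 401 hPa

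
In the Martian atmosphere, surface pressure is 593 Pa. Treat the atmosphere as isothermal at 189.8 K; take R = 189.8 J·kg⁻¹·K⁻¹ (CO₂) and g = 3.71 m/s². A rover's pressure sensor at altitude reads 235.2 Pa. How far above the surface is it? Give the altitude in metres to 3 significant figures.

Scale height: H = RT/g = 189.8 × 189.8 / 3.71 = 9710.0 m.
Invert the barometric formula: z = H ln(P₀/P).
P₀/P = 593/235.2 = 2.5213; ln(2.5213) = 0.92477.
z = 9710.0 × 0.92477 = 8979.5 m.

z ≈ 8980 m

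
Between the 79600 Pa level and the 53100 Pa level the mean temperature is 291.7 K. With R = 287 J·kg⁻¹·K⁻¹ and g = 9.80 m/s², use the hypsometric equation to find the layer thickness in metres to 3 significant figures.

Δz ≈ 3460 m

Hypsometric equation: Δz = (R T̄/g) ln(P₁/P₂).
R T̄/g = 287 × 291.7 / 9.80 = 8542.6 m.
ln(79600/53100) = ln(1.4991) = 0.40486.
Δz = 8542.6 × 0.40486 = 3458.6 m.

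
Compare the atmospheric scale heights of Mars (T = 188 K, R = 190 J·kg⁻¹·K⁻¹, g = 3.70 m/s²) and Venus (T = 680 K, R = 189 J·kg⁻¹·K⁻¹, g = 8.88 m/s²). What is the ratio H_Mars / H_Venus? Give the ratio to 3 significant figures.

H_Mars/H_Venus ≈ 0.667

H = RT/g for each body.
H_Mars = 190 × 188 / 3.70 = 9654.1 m.
H_Venus = 189 × 680 / 8.88 = 14473 m.
H_Mars/H_Venus = 9654.1/14473 = 0.66704.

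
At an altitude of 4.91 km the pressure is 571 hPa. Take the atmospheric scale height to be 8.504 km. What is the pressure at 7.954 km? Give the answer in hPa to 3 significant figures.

Between two levels, P₂ = P₁ exp(−Δz/H) with Δz = z₂ − z₁.
Δz = 7954.0 − 4910.0 = 3044.0 m; Δz/H = 3044.0/8504.0 = 0.35795.
P₂ = 571 × exp(−0.35795) = 571 × 0.69911 = 399.19 hPa.

P ≈ 399 hPa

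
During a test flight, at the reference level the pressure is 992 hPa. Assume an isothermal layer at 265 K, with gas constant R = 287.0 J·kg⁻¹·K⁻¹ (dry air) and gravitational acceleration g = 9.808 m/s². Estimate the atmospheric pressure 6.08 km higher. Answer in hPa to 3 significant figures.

P ≈ 453 hPa

Scale height: H = RT/g = 287.0 × 265 / 9.808 = 7754.4 m.
Barometric formula: P = P₀ exp(−z/H).
z/H = 6080.0/7754.4 = 0.78407; exp(−0.78407) = 0.45654.
P = 992 × 0.45654 = 452.89 hPa.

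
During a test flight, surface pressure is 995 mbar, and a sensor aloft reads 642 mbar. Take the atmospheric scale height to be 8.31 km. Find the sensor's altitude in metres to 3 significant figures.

z ≈ 3640 m

Invert the barometric formula: z = H ln(P₀/P).
P₀/P = 995/642 = 1.5498; ln(1.5498) = 0.43813.
z = 8310.0 × 0.43813 = 3640.9 m.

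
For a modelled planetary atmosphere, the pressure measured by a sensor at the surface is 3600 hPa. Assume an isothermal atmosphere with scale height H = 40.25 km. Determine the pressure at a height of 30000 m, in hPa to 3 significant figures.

P ≈ 1710 hPa

Barometric formula: P = P₀ exp(−z/H).
z/H = 30000/40250 = 0.74534; exp(−0.74534) = 0.47457.
P = 3600 × 0.47457 = 1708.5 hPa.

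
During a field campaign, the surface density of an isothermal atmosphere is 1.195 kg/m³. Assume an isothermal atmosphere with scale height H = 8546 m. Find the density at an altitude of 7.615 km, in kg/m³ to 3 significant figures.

ρ ≈ 0.490 kg/m³

In an isothermal atmosphere, density decays like pressure: ρ = ρ₀ exp(−z/H).
z/H = 7615.0/8546.0 = 0.89106; exp(−0.89106) = 0.41022.
ρ = 1.195 × 0.41022 = 0.49021 kg/m³.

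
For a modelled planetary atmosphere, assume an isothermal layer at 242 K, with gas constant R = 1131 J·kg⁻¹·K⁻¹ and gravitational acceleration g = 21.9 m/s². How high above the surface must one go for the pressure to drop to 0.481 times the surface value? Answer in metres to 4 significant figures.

Scale height: H = RT/g = 1131 × 242 / 21.9 = 12498 m.
Set P/P₀ = exp(−z/H) = 0.481, so z = −H ln(0.481).
−ln(0.481) = 0.73189; z = 12498 × 0.73189 = 9147.2 m.

z ≈ 9147 m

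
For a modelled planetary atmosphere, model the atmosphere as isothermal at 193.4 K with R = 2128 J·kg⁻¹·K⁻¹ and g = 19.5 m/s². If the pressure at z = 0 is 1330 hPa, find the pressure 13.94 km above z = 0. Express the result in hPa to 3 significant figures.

P ≈ 687 hPa

Scale height: H = RT/g = 2128 × 193.4 / 19.5 = 21105 m.
Barometric formula: P = P₀ exp(−z/H).
z/H = 13940/21105 = 0.66051; exp(−0.66051) = 0.51659.
P = 1330 × 0.51659 = 687.06 hPa.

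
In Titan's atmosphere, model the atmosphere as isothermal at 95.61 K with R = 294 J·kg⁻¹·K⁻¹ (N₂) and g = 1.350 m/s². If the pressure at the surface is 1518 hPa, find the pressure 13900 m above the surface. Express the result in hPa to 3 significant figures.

Scale height: H = RT/g = 294 × 95.61 / 1.350 = 20822 m.
Barometric formula: P = P₀ exp(−z/H).
z/H = 13900/20822 = 0.66756; exp(−0.66756) = 0.51296.
P = 1518 × 0.51296 = 778.67 hPa.

P ≈ 779 hPa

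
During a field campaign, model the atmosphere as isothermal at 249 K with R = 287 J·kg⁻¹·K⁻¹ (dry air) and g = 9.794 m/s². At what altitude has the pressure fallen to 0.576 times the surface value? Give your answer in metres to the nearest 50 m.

Scale height: H = RT/g = 287 × 249 / 9.794 = 7296.6 m.
Set P/P₀ = exp(−z/H) = 0.576, so z = −H ln(0.576).
−ln(0.576) = 0.55165; z = 7296.6 × 0.55165 = 4025.2 m.

z ≈ 4050 m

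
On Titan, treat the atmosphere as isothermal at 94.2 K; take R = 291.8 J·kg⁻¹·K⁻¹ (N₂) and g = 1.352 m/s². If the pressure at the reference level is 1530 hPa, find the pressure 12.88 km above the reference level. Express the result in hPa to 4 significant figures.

Scale height: H = RT/g = 291.8 × 94.2 / 1.352 = 20331 m.
Barometric formula: P = P₀ exp(−z/H).
z/H = 12880/20331 = 0.63352; exp(−0.63352) = 0.53072.
P = 1530 × 0.53072 = 812.00 hPa.

P ≈ 812.0 hPa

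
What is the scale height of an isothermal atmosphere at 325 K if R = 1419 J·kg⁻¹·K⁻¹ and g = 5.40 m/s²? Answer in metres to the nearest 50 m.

The scale height of an isothermal atmosphere is H = RT/g.
H = 1419 × 325 / 5.40 = 461180/5.40 = 85404 m.

H ≈ 85400 m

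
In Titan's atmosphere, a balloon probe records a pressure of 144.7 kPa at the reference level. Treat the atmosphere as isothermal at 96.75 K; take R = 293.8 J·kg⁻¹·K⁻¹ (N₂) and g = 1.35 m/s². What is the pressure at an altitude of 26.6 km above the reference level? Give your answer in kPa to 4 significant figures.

Scale height: H = RT/g = 293.8 × 96.75 / 1.35 = 21056 m.
Barometric formula: P = P₀ exp(−z/H).
z/H = 26600/21056 = 1.2633; exp(−1.2633) = 0.28272.
P = 144.7 × 0.28272 = 40.910 kPa.

P ≈ 40.91 kPa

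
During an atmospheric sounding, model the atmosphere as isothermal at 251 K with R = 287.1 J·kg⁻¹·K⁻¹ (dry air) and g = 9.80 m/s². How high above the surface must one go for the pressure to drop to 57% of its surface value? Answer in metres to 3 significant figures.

Scale height: H = RT/g = 287.1 × 251 / 9.80 = 7353.3 m.
Set P/P₀ = exp(−z/H) = 0.57, so z = −H ln(0.57).
−ln(0.57) = 0.56212; z = 7353.3 × 0.56212 = 4133.4 m.

z ≈ 4130 m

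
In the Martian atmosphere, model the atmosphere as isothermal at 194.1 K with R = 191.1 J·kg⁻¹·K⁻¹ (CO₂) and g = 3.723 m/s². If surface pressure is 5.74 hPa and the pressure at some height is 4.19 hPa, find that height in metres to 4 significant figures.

z ≈ 3136 m

Scale height: H = RT/g = 191.1 × 194.1 / 3.723 = 9963.1 m.
Invert the barometric formula: z = H ln(P₀/P).
P₀/P = 5.74/4.19 = 1.3699; ln(1.3699) = 0.31474.
z = 9963.1 × 0.31474 = 3135.8 m.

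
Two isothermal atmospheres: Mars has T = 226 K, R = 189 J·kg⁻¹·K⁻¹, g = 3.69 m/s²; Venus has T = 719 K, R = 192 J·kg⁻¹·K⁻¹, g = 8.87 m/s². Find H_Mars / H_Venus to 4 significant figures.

H_Mars/H_Venus ≈ 0.7438

H = RT/g for each body.
H_Mars = 189 × 226 / 3.69 = 11576 m.
H_Venus = 192 × 719 / 8.87 = 15563 m.
H_Mars/H_Venus = 11576/15563 = 0.74382.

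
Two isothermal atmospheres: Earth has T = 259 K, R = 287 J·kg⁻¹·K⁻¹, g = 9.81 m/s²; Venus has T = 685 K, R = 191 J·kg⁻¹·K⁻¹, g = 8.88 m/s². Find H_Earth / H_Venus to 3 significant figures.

H = RT/g for each body.
H_Earth = 287 × 259 / 9.81 = 7577.3 m.
H_Venus = 191 × 685 / 8.88 = 14734 m.
H_Earth/H_Venus = 7577.3/14734 = 0.51427.

H_Earth/H_Venus ≈ 0.514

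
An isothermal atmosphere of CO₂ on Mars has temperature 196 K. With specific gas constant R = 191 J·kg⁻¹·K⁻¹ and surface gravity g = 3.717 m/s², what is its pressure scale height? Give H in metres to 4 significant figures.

The scale height of an isothermal atmosphere is H = RT/g.
H = 191 × 196 / 3.717 = 37436/3.717 = 10072 m.

H ≈ 10070 m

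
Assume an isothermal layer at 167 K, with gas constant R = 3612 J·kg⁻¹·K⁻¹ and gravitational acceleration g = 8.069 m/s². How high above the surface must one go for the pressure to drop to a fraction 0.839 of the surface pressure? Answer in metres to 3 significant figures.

z ≈ 13100 m

Scale height: H = RT/g = 3612 × 167 / 8.069 = 74756 m.
Set P/P₀ = exp(−z/H) = 0.839, so z = −H ln(0.839).
−ln(0.839) = 0.17554; z = 74756 × 0.17554 = 13123 m.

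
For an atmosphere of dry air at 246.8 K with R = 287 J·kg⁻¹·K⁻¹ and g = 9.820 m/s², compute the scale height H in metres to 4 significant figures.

H ≈ 7213 m

The scale height of an isothermal atmosphere is H = RT/g.
H = 287 × 246.8 / 9.820 = 70832/9.820 = 7213.0 m.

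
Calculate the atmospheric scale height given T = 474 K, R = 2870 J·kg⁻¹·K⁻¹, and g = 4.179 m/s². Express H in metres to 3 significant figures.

H ≈ 326000 m

The scale height of an isothermal atmosphere is H = RT/g.
H = 2870 × 474 / 4.179 = 1360400/4.179 = 325530 m.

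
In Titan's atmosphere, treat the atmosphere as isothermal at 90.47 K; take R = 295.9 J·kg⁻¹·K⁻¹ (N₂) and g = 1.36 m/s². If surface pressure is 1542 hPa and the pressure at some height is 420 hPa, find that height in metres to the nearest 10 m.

Scale height: H = RT/g = 295.9 × 90.47 / 1.36 = 19684 m.
Invert the barometric formula: z = H ln(P₀/P).
P₀/P = 1542/420 = 3.6714; ln(3.6714) = 1.3006.
z = 19684 × 1.3006 = 25601 m.

z ≈ 25600 m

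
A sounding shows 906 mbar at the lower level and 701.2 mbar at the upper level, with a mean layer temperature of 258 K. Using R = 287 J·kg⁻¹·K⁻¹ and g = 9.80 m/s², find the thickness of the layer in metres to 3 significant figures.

Hypsometric equation: Δz = (R T̄/g) ln(P₁/P₂).
R T̄/g = 287 × 258 / 9.80 = 7555.7 m.
ln(906/701.2) = ln(1.2921) = 0.25627.
Δz = 7555.7 × 0.25627 = 1936.3 m.

Δz ≈ 1940 m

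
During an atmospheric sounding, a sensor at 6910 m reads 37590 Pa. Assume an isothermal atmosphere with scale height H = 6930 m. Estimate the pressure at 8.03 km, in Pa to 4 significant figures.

P ≈ 31980 Pa

Between two levels, P₂ = P₁ exp(−Δz/H) with Δz = z₂ − z₁.
Δz = 8030.0 − 6910.0 = 1120.0 m; Δz/H = 1120.0/6930.0 = 0.16162.
P₂ = 37590 × exp(−0.16162) = 37590 × 0.85076 = 31980 Pa.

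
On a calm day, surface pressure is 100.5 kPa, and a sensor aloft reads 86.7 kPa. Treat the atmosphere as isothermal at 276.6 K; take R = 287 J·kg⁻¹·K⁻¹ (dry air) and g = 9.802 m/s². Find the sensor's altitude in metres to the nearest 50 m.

z ≈ 1200 m

Scale height: H = RT/g = 287 × 276.6 / 9.802 = 8098.8 m.
Invert the barometric formula: z = H ln(P₀/P).
P₀/P = 100.5/86.7 = 1.1592; ln(1.1592) = 0.14773.
z = 8098.8 × 0.14773 = 1196.4 m.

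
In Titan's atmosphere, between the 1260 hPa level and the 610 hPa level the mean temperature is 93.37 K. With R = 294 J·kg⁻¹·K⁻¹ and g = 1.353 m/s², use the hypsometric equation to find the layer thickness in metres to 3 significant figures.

Hypsometric equation: Δz = (R T̄/g) ln(P₁/P₂).
R T̄/g = 294 × 93.37 / 1.353 = 20289 m.
ln(1260/610) = ln(2.0656) = 0.72542.
Δz = 20289 × 0.72542 = 14718 m.

Δz ≈ 14700 m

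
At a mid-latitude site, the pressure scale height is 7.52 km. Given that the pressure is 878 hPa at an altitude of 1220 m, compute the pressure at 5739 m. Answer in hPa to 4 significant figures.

P ≈ 481.4 hPa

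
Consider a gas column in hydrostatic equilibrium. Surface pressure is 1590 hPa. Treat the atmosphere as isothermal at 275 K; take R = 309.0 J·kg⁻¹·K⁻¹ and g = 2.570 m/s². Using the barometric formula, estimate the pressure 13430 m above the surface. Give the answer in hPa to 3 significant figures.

Scale height: H = RT/g = 309.0 × 275 / 2.570 = 33064 m.
Barometric formula: P = P₀ exp(−z/H).
z/H = 13430/33064 = 0.40618; exp(−0.40618) = 0.66619.
P = 1590 × 0.66619 = 1059.2 hPa.

P ≈ 1060 hPa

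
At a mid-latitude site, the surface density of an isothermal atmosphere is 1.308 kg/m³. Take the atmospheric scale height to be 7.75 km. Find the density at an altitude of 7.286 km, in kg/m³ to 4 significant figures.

In an isothermal atmosphere, density decays like pressure: ρ = ρ₀ exp(−z/H).
z/H = 7286.0/7750.0 = 0.94013; exp(−0.94013) = 0.39058.
ρ = 1.308 × 0.39058 = 0.51088 kg/m³.

ρ ≈ 0.5109 kg/m³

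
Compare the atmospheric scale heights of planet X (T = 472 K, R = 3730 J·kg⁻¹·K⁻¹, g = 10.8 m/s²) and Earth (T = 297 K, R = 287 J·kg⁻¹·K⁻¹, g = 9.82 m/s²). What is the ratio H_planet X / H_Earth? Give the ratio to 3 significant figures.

H_planet X/H_Earth ≈ 18.8

H = RT/g for each body.
H_planet X = 3730 × 472 / 10.8 = 163010 m.
H_Earth = 287 × 297 / 9.82 = 8680.1 m.
H_planet X/H_Earth = 163010/8680.1 = 18.780.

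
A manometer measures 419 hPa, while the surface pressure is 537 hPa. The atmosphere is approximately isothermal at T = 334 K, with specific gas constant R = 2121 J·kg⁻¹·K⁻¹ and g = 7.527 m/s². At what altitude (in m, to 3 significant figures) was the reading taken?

Scale height: H = RT/g = 2121 × 334 / 7.527 = 94116 m.
Invert the barometric formula: z = H ln(P₀/P).
P₀/P = 537/419 = 1.2816; ln(1.2816) = 0.24811.
z = 94116 × 0.24811 = 23351 m.

z ≈ 23400 m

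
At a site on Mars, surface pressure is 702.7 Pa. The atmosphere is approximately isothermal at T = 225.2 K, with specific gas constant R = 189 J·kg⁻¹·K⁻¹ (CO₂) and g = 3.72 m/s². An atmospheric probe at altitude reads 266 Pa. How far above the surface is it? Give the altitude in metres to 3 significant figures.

z ≈ 11100 m

Scale height: H = RT/g = 189 × 225.2 / 3.72 = 11442 m.
Invert the barometric formula: z = H ln(P₀/P).
P₀/P = 702.7/266 = 2.6417; ln(2.6417) = 0.97142.
z = 11442 × 0.97142 = 11115 m.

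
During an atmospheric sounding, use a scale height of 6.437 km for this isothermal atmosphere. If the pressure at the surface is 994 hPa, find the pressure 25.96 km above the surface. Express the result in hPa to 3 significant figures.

Barometric formula: P = P₀ exp(−z/H).
z/H = 25960/6437.0 = 4.0329; exp(−4.0329) = 0.017723.
P = 994 × 0.017723 = 17.617 hPa.

P ≈ 17.6 hPa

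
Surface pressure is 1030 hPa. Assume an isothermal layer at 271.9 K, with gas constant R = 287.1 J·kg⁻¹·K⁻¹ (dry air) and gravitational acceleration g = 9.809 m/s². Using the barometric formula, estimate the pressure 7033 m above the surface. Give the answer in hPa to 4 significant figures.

Scale height: H = RT/g = 287.1 × 271.9 / 9.809 = 7958.3 m.
Barometric formula: P = P₀ exp(−z/H).
z/H = 7033.0/7958.3 = 0.88373; exp(−0.88373) = 0.41324.
P = 1030 × 0.41324 = 425.64 hPa.

P ≈ 425.6 hPa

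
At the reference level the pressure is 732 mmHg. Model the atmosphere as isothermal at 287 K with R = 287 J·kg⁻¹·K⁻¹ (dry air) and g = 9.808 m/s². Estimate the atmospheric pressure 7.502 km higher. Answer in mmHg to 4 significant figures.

Scale height: H = RT/g = 287 × 287 / 9.808 = 8398.1 m.
Barometric formula: P = P₀ exp(−z/H).
z/H = 7502.0/8398.1 = 0.89330; exp(−0.89330) = 0.40930.
P = 732 × 0.40930 = 299.61 mmHg.

P ≈ 299.6 mmHg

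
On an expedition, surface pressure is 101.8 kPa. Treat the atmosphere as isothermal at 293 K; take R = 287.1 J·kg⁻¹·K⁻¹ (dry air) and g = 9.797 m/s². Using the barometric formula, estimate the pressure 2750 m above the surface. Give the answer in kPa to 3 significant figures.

P ≈ 73.9 kPa

Scale height: H = RT/g = 287.1 × 293 / 9.797 = 8586.3 m.
Barometric formula: P = P₀ exp(−z/H).
z/H = 2750.0/8586.3 = 0.32028; exp(−0.32028) = 0.72595.
P = 101.8 × 0.72595 = 73.902 kPa.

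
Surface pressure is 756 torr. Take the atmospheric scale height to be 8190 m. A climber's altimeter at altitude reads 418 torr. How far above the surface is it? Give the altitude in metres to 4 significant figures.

Invert the barometric formula: z = H ln(P₀/P).
P₀/P = 756/418 = 1.8086; ln(1.8086) = 0.59255.
z = 8190.0 × 0.59255 = 4853.0 m.

z ≈ 4853 m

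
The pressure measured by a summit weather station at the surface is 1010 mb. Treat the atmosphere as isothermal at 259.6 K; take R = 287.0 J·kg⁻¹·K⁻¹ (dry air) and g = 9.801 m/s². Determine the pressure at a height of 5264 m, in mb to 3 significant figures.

Scale height: H = RT/g = 287.0 × 259.6 / 9.801 = 7601.8 m.
Barometric formula: P = P₀ exp(−z/H).
z/H = 5264.0/7601.8 = 0.69247; exp(−0.69247) = 0.50034.
P = 1010 × 0.50034 = 505.34 mb.

P ≈ 505 mb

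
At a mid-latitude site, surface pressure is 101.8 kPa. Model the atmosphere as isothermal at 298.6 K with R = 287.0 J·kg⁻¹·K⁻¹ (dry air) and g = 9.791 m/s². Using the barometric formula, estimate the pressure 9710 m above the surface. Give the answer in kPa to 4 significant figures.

P ≈ 33.57 kPa

Scale height: H = RT/g = 287.0 × 298.6 / 9.791 = 8752.8 m.
Barometric formula: P = P₀ exp(−z/H).
z/H = 9710.0/8752.8 = 1.1094; exp(−1.1094) = 0.32976.
P = 101.8 × 0.32976 = 33.570 kPa.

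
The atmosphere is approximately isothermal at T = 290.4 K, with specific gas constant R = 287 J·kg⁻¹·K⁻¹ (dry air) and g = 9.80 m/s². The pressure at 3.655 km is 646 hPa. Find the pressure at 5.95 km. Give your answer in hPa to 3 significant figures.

P ≈ 493 hPa

Scale height: H = RT/g = 287 × 290.4 / 9.80 = 8504.6 m.
Between two levels, P₂ = P₁ exp(−Δz/H) with Δz = z₂ − z₁.
Δz = 5950.0 − 3655.0 = 2295.0 m; Δz/H = 2295.0/8504.6 = 0.26985.
P₂ = 646 × exp(−0.26985) = 646 × 0.76349 = 493.21 hPa.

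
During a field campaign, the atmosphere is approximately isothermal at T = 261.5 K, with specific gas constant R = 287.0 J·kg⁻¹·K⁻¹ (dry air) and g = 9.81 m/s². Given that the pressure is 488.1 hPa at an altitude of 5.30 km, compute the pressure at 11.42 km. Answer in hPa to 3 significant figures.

P ≈ 219 hPa

Scale height: H = RT/g = 287.0 × 261.5 / 9.81 = 7650.4 m.
Between two levels, P₂ = P₁ exp(−Δz/H) with Δz = z₂ − z₁.
Δz = 11420 − 5300.0 = 6120.0 m; Δz/H = 6120.0/7650.4 = 0.79996.
P₂ = 488.1 × exp(−0.79996) = 488.1 × 0.44935 = 219.33 hPa.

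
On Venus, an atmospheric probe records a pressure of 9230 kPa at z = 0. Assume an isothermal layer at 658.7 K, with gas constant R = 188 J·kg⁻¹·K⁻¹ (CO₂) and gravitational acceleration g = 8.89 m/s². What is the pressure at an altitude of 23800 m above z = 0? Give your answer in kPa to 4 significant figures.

P ≈ 1672 kPa

Scale height: H = RT/g = 188 × 658.7 / 8.89 = 13930 m.
Barometric formula: P = P₀ exp(−z/H).
z/H = 23800/13930 = 1.7085; exp(−1.7085) = 0.18114.
P = 9230 × 0.18114 = 1671.9 kPa.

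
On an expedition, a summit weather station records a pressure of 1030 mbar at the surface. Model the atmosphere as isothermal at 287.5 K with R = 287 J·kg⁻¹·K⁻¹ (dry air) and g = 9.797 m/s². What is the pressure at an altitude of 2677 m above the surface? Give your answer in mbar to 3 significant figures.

P ≈ 750 mbar

Scale height: H = RT/g = 287 × 287.5 / 9.797 = 8422.2 m.
Barometric formula: P = P₀ exp(−z/H).
z/H = 2677.0/8422.2 = 0.31785; exp(−0.31785) = 0.72771.
P = 1030 × 0.72771 = 749.54 mbar.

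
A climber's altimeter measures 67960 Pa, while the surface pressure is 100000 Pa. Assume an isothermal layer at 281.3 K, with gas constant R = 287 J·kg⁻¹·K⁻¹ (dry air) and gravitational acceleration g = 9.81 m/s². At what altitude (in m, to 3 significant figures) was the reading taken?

z ≈ 3180 m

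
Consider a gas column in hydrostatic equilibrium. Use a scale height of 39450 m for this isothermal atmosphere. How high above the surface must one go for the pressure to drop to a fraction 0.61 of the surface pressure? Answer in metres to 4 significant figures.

z ≈ 19500 m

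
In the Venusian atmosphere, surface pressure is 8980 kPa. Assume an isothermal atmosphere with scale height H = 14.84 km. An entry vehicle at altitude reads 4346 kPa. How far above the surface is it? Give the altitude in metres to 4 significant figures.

z ≈ 10770 m

Invert the barometric formula: z = H ln(P₀/P).
P₀/P = 8980/4346 = 2.0663; ln(2.0663) = 0.72576.
z = 14840 × 0.72576 = 10770 m.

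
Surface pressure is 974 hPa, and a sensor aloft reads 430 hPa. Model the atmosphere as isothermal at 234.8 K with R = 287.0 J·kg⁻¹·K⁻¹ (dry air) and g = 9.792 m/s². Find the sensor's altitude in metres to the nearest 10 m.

z ≈ 5630 m

Scale height: H = RT/g = 287.0 × 234.8 / 9.792 = 6881.9 m.
Invert the barometric formula: z = H ln(P₀/P).
P₀/P = 974/430 = 2.2651; ln(2.2651) = 0.81762.
z = 6881.9 × 0.81762 = 5626.8 m.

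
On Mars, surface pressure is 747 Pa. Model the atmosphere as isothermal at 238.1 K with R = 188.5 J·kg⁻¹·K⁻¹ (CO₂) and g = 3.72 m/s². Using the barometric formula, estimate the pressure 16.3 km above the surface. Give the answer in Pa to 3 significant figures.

P ≈ 193 Pa

Scale height: H = RT/g = 188.5 × 238.1 / 3.72 = 12065 m.
Barometric formula: P = P₀ exp(−z/H).
z/H = 16300/12065 = 1.3510; exp(−1.3510) = 0.25898.
P = 747 × 0.25898 = 193.46 Pa.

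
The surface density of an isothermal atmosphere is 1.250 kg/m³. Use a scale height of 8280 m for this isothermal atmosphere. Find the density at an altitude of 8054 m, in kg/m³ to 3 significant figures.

In an isothermal atmosphere, density decays like pressure: ρ = ρ₀ exp(−z/H).
z/H = 8054.0/8280.0 = 0.97271; exp(−0.97271) = 0.37806.
ρ = 1.250 × 0.37806 = 0.47258 kg/m³.

ρ ≈ 0.473 kg/m³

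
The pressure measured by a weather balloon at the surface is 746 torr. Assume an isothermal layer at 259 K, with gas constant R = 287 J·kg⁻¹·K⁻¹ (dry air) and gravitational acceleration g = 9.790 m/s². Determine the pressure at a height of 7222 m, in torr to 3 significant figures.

Scale height: H = RT/g = 287 × 259 / 9.790 = 7592.7 m.
Barometric formula: P = P₀ exp(−z/H).
z/H = 7222.0/7592.7 = 0.95118; exp(−0.95118) = 0.38628.
P = 746 × 0.38628 = 288.16 torr.

P ≈ 288 torr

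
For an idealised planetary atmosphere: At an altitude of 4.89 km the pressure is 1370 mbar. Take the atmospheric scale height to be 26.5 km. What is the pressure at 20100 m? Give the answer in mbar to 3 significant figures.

Between two levels, P₂ = P₁ exp(−Δz/H) with Δz = z₂ − z₁.
Δz = 20100 − 4890.0 = 15210 m; Δz/H = 15210/26500 = 0.57396.
P₂ = 1370 × exp(−0.57396) = 1370 × 0.56329 = 771.71 mbar.

P ≈ 772 mbar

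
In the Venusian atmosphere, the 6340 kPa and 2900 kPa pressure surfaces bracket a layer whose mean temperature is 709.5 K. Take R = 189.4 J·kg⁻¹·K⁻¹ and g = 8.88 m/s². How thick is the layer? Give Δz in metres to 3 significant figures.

Δz ≈ 11800 m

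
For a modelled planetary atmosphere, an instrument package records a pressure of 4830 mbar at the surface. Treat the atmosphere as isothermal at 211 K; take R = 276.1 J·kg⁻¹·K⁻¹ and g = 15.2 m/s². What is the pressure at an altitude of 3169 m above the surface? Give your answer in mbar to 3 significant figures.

P ≈ 2110 mbar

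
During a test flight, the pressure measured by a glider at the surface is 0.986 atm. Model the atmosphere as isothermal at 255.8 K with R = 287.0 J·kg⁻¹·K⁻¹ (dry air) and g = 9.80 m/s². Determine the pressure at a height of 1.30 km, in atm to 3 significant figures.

Scale height: H = RT/g = 287.0 × 255.8 / 9.80 = 7491.3 m.
Barometric formula: P = P₀ exp(−z/H).
z/H = 1300.0/7491.3 = 0.17353; exp(−0.17353) = 0.84069.
P = 0.986 × 0.84069 = 0.82892 atm.

P ≈ 0.829 atm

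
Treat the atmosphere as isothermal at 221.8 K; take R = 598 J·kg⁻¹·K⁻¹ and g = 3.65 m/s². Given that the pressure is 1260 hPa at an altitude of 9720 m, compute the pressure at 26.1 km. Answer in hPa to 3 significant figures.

P ≈ 803 hPa

Scale height: H = RT/g = 598 × 221.8 / 3.65 = 36339 m.
Between two levels, P₂ = P₁ exp(−Δz/H) with Δz = z₂ − z₁.
Δz = 26100 − 9720.0 = 16380 m; Δz/H = 16380/36339 = 0.45076.
P₂ = 1260 × exp(−0.45076) = 1260 × 0.63714 = 802.80 hPa.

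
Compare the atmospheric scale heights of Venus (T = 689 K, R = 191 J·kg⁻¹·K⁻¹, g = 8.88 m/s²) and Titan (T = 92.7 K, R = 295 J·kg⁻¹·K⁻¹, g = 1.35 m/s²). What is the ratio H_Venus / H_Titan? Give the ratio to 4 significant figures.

H_Venus/H_Titan ≈ 0.7316

H = RT/g for each body.
H_Venus = 191 × 689 / 8.88 = 14820 m.
H_Titan = 295 × 92.7 / 1.35 = 20257 m.
H_Venus/H_Titan = 14820/20257 = 0.73160.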